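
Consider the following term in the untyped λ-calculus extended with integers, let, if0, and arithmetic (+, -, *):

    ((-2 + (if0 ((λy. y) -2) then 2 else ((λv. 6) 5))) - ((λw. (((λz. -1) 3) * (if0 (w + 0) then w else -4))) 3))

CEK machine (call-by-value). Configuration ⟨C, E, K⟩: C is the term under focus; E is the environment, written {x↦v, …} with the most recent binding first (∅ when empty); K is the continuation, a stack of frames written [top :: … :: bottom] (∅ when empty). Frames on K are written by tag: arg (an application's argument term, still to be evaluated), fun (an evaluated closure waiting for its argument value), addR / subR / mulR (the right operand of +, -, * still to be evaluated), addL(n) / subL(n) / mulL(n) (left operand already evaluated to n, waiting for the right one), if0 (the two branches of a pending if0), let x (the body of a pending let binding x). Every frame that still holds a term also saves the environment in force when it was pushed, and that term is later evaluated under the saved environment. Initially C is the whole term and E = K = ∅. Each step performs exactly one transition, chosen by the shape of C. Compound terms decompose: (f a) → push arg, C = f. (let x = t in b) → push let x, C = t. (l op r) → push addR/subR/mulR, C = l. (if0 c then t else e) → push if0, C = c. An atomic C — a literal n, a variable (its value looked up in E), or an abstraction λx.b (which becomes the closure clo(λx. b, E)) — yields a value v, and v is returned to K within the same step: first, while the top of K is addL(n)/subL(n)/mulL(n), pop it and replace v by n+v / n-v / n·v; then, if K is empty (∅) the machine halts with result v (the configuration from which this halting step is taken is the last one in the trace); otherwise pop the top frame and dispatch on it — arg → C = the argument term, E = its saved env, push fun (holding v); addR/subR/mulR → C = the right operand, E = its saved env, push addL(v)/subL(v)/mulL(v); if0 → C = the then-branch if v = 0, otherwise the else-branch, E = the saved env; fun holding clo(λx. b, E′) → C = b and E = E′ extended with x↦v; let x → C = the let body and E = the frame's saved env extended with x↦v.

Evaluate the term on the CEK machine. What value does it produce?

step 0: <C=((-2 + (if0 ((λy. y) -2) then 2 else ((λv. 6) 5))) - ((λw. (((λz. -1) 3) * (if0 (w + 0) then w else -4))) 3)), E=∅, K=∅>
step 1: <C=(-2 + (if0 ((λy. y) -2) then 2 else ((λv. 6) 5))), E=∅, K=[subR]>
step 2: <C=-2, E=∅, K=[addR :: subR]>
step 3: <C=(if0 ((λy. y) -2) then 2 else ((λv. 6) 5)), E=∅, K=[addL(-2) :: subR]>
step 4: <C=((λy. y) -2), E=∅, K=[if0 :: addL(-2) :: subR]>
step 5: <C=(λy. y), E=∅, K=[arg :: if0 :: addL(-2) :: subR]>
step 6: <C=-2, E=∅, K=[fun :: if0 :: addL(-2) :: subR]>
step 7: <C=y, E={y↦-2}, K=[if0 :: addL(-2) :: subR]>
step 8: <C=((λv. 6) 5), E=∅, K=[addL(-2) :: subR]>
step 9: <C=(λv. 6), E=∅, K=[arg :: addL(-2) :: subR]>
step 10: <C=5, E=∅, K=[fun :: addL(-2) :: subR]>
step 11: <C=6, E={v↦5}, K=[addL(-2) :: subR]>
step 12: <C=((λw. (((λz. -1) 3) * (if0 (w + 0) then w else -4))) 3), E=∅, K=[subL(4)]>
step 13: <C=(λw. (((λz. -1) 3) * (if0 (w + 0) then w else -4))), E=∅, K=[arg :: subL(4)]>
step 14: <C=3, E=∅, K=[fun :: subL(4)]>
step 15: <C=(((λz. -1) 3) * (if0 (w + 0) then w else -4)), E={w↦3}, K=[subL(4)]>
step 16: <C=((λz. -1) 3), E={w↦3}, K=[mulR :: subL(4)]>
step 17: <C=(λz. -1), E={w↦3}, K=[arg :: mulR :: subL(4)]>
step 18: <C=3, E={w↦3}, K=[fun :: mulR :: subL(4)]>
step 19: <C=-1, E={z↦3, w↦3}, K=[mulR :: subL(4)]>
step 20: <C=(if0 (w + 0) then w else -4), E={w↦3}, K=[mulL(-1) :: subL(4)]>
step 21: <C=(w + 0), E={w↦3}, K=[if0 :: mulL(-1) :: subL(4)]>
step 22: <C=w, E={w↦3}, K=[addR :: if0 :: mulL(-1) :: subL(4)]>
step 23: <C=0, E={w↦3}, K=[addL(3) :: if0 :: mulL(-1) :: subL(4)]>
step 24: <C=-4, E={w↦3}, K=[mulL(-1) :: subL(4)]>
→ final value 0

Answer: 0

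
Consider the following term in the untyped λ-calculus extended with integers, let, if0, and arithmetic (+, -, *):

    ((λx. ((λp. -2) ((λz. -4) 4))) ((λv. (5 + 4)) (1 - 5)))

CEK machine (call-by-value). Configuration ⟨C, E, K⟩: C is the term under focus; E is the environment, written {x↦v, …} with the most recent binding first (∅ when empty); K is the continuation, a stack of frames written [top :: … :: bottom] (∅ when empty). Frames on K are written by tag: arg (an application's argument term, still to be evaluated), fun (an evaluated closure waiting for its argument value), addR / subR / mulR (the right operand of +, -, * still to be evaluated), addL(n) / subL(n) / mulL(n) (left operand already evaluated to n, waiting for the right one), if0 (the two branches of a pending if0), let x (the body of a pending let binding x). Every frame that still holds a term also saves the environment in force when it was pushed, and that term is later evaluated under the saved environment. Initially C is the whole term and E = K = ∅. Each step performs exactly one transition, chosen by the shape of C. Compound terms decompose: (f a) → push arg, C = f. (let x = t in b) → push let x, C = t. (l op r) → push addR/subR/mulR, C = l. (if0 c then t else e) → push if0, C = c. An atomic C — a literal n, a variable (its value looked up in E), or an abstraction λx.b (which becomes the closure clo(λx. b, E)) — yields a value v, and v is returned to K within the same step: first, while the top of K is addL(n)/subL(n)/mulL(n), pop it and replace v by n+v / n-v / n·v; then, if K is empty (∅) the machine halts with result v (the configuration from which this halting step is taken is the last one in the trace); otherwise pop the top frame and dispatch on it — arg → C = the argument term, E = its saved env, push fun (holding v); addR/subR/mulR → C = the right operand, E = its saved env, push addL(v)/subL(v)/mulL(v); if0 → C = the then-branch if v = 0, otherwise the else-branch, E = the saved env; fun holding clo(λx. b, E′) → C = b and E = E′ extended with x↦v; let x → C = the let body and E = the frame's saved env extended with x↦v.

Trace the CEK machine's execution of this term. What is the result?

Answer: -2

Machine steps:
t=0: <C=((λx. ((λp. -2) ((λz. -4) 4))) ((λv. (5 + 4)) (1 - 5))), E=∅, K=∅>
t=1: <C=(λx. ((λp. -2) ((λz. -4) 4))), E=∅, K=[arg]>
t=2: <C=((λv. (5 + 4)) (1 - 5)), E=∅, K=[fun]>
t=3: <C=(λv. (5 + 4)), E=∅, K=[arg :: fun]>
t=4: <C=(1 - 5), E=∅, K=[fun :: fun]>
t=5: <C=1, E=∅, K=[subR :: fun :: fun]>
t=6: <C=5, E=∅, K=[subL(1) :: fun :: fun]>
t=7: <C=(5 + 4), E={v↦-4}, K=[fun]>
t=8: <C=5, E={v↦-4}, K=[addR :: fun]>
t=9: <C=4, E={v↦-4}, K=[addL(5) :: fun]>
t=10: <C=((λp. -2) ((λz. -4) 4)), E={x↦9}, K=∅>
t=11: <C=(λp. -2), E={x↦9}, K=[arg]>
t=12: <C=((λz. -4) 4), E={x↦9}, K=[fun]>
t=13: <C=(λz. -4), E={x↦9}, K=[arg :: fun]>
t=14: <C=4, E={x↦9}, K=[fun :: fun]>
t=15: <C=-4, E={z↦4, x↦9}, K=[fun]>
t=16: <C=-2, E={p↦-4, x↦9}, K=∅>
→ final value -2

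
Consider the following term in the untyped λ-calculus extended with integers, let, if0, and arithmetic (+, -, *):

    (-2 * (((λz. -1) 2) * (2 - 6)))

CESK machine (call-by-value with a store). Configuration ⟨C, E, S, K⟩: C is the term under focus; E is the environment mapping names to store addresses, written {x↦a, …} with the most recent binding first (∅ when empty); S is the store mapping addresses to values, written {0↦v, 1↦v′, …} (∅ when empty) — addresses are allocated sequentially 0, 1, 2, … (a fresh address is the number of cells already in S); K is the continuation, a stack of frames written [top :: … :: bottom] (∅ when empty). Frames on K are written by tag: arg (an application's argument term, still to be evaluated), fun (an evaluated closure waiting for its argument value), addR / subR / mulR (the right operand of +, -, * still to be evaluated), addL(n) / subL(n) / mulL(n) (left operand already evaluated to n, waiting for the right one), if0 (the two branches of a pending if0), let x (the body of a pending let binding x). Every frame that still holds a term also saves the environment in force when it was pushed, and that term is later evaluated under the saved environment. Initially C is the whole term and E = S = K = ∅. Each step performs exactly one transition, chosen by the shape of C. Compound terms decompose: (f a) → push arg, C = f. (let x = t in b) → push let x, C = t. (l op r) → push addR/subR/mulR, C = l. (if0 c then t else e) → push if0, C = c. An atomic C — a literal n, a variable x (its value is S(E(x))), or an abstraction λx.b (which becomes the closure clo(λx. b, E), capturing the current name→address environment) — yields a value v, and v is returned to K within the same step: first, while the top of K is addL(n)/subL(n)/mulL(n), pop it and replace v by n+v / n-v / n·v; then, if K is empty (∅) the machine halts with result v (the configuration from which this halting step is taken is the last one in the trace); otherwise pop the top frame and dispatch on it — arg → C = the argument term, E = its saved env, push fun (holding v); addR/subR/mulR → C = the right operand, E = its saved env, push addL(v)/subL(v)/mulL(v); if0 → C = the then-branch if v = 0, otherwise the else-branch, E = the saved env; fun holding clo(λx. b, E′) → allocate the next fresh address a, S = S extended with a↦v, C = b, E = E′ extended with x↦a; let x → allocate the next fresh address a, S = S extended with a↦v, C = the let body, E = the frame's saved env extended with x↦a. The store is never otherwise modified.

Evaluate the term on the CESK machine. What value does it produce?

t=0: ⟨C=(-2 * (((λz. -1) 2) * (2 - 6))); E=∅; S=∅; K=∅⟩
t=1: ⟨C=-2; E=∅; S=∅; K=[mulR]⟩
t=2: ⟨C=(((λz. -1) 2) * (2 - 6)); E=∅; S=∅; K=[mulL(-2)]⟩
t=3: ⟨C=((λz. -1) 2); E=∅; S=∅; K=[mulR :: mulL(-2)]⟩
t=4: ⟨C=(λz. -1); E=∅; S=∅; K=[arg :: mulR :: mulL(-2)]⟩
t=5: ⟨C=2; E=∅; S=∅; K=[fun :: mulR :: mulL(-2)]⟩
t=6: ⟨C=-1; E={z↦0}; S={0↦2}; K=[mulR :: mulL(-2)]⟩
t=7: ⟨C=(2 - 6); E=∅; S={0↦2}; K=[mulL(-1) :: mulL(-2)]⟩
t=8: ⟨C=2; E=∅; S={0↦2}; K=[subR :: mulL(-1) :: mulL(-2)]⟩
t=9: ⟨C=6; E=∅; S={0↦2}; K=[subL(2) :: mulL(-1) :: mulL(-2)]⟩
→ final value -8

Answer: -8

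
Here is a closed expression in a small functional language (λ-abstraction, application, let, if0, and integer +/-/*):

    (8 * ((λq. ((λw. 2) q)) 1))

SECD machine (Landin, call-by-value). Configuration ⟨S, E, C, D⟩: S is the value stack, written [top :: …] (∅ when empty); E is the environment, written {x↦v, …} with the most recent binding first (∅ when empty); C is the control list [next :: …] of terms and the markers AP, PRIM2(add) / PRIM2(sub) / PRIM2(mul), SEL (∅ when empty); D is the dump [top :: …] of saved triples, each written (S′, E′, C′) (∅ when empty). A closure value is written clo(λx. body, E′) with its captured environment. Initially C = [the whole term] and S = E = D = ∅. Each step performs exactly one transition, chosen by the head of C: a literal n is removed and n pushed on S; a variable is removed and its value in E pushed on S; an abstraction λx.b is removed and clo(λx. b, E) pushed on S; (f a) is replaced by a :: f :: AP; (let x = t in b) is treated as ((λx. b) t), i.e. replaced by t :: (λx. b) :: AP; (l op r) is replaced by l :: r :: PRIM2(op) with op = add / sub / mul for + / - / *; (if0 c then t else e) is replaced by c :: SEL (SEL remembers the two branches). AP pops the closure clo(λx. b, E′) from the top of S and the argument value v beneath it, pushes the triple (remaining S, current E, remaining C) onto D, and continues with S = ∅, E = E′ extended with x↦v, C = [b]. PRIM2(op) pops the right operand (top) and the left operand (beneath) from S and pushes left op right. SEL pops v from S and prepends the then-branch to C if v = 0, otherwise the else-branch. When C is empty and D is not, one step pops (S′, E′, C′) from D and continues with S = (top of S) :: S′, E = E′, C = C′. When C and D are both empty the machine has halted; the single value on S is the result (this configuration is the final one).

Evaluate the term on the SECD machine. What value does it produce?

t=0: ⟨S=∅; E=∅; C=[(8 * ((λq. ((λw. 2) q)) 1))]; D=∅⟩
t=1: ⟨S=∅; E=∅; C=[8 :: ((λq. ((λw. 2) q)) 1) :: PRIM2(mul)]; D=∅⟩
t=2: ⟨S=[8]; E=∅; C=[((λq. ((λw. 2) q)) 1) :: PRIM2(mul)]; D=∅⟩
t=3: ⟨S=[8]; E=∅; C=[1 :: (λq. ((λw. 2) q)) :: AP :: PRIM2(mul)]; D=∅⟩
t=4: ⟨S=[1 :: 8]; E=∅; C=[(λq. ((λw. 2) q)) :: AP :: PRIM2(mul)]; D=∅⟩
t=5: ⟨S=[clo(λq. ((λw. 2) q), ∅) :: 1 :: 8]; E=∅; C=[AP :: PRIM2(mul)]; D=∅⟩
t=6: ⟨S=∅; E={q↦1}; C=[((λw. 2) q)]; D=[([8], ∅, [PRIM2(mul)])]⟩
t=7: ⟨S=∅; E={q↦1}; C=[q :: (λw. 2) :: AP]; D=[([8], ∅, [PRIM2(mul)])]⟩
t=8: ⟨S=[1]; E={q↦1}; C=[(λw. 2) :: AP]; D=[([8], ∅, [PRIM2(mul)])]⟩
t=9: ⟨S=[clo(λw. 2, {q↦1}) :: 1]; E={q↦1}; C=[AP]; D=[([8], ∅, [PRIM2(mul)])]⟩
t=10: ⟨S=∅; E={w↦1, q↦1}; C=[2]; D=[(∅, {q↦1}, ∅) :: ([8], ∅, [PRIM2(mul)])]⟩
t=11: ⟨S=[2]; E={w↦1, q↦1}; C=∅; D=[(∅, {q↦1}, ∅) :: ([8], ∅, [PRIM2(mul)])]⟩
t=12: ⟨S=[2]; E={q↦1}; C=∅; D=[([8], ∅, [PRIM2(mul)])]⟩
t=13: ⟨S=[2 :: 8]; E=∅; C=[PRIM2(mul)]; D=∅⟩
t=14: ⟨S=[16]; E=∅; C=∅; D=∅⟩
→ final value 16

Answer: 16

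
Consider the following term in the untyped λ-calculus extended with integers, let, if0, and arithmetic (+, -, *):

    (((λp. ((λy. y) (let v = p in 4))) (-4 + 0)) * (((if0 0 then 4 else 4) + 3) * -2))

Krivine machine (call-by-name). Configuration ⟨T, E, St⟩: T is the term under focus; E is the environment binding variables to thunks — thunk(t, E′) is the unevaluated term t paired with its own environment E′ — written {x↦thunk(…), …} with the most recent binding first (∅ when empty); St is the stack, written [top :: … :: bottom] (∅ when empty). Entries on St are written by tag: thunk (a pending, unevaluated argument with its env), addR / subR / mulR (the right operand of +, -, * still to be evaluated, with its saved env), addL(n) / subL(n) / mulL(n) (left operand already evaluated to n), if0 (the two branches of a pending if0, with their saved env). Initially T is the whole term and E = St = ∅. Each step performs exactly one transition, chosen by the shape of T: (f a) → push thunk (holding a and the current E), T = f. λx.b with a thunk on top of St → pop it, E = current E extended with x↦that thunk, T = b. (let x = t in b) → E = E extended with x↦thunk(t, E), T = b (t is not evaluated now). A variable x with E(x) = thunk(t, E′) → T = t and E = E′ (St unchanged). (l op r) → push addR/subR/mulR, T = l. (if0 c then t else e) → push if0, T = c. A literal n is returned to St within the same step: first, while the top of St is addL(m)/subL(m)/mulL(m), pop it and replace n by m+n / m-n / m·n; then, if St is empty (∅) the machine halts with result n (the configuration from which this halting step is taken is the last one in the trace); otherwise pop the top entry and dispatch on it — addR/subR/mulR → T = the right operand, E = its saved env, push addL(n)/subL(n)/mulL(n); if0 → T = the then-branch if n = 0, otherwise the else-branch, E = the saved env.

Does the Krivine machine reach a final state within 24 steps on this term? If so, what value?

t=0: <T=(((λp. ((λy. y) (let v = p in 4))) (-4 + 0)) * (((if0 0 then 4 else 4) + 3) * -2)), E=∅, St=∅>
t=1: <T=((λp. ((λy. y) (let v = p in 4))) (-4 + 0)), E=∅, St=[mulR]>
t=2: <T=(λp. ((λy. y) (let v = p in 4))), E=∅, St=[thunk :: mulR]>
t=3: <T=((λy. y) (let v = p in 4)), E={p↦thunk((-4 + 0), ∅)}, St=[mulR]>
t=4: <T=(λy. y), E={p↦thunk((-4 + 0), ∅)}, St=[thunk :: mulR]>
t=5: <T=y, E={y↦thunk((let v = p in 4), {p↦thunk((-4 + 0), ∅)}), p↦thunk((-4 + 0), ∅)}, St=[mulR]>
t=6: <T=(let v = p in 4), E={p↦thunk((-4 + 0), ∅)}, St=[mulR]>
t=7: <T=4, E={v↦thunk(p, {p↦thunk((-4 + 0), ∅)}), p↦thunk((-4 + 0), ∅)}, St=[mulR]>
t=8: <T=(((if0 0 then 4 else 4) + 3) * -2), E=∅, St=[mulL(4)]>
t=9: <T=((if0 0 then 4 else 4) + 3), E=∅, St=[mulR :: mulL(4)]>
t=10: <T=(if0 0 then 4 else 4), E=∅, St=[addR :: mulR :: mulL(4)]>
t=11: <T=0, E=∅, St=[if0 :: addR :: mulR :: mulL(4)]>
t=12: <T=4, E=∅, St=[addR :: mulR :: mulL(4)]>
t=13: <T=3, E=∅, St=[addL(4) :: mulR :: mulL(4)]>
t=14: <T=-2, E=∅, St=[mulL(7) :: mulL(4)]>
→ final value -56

Answer: -56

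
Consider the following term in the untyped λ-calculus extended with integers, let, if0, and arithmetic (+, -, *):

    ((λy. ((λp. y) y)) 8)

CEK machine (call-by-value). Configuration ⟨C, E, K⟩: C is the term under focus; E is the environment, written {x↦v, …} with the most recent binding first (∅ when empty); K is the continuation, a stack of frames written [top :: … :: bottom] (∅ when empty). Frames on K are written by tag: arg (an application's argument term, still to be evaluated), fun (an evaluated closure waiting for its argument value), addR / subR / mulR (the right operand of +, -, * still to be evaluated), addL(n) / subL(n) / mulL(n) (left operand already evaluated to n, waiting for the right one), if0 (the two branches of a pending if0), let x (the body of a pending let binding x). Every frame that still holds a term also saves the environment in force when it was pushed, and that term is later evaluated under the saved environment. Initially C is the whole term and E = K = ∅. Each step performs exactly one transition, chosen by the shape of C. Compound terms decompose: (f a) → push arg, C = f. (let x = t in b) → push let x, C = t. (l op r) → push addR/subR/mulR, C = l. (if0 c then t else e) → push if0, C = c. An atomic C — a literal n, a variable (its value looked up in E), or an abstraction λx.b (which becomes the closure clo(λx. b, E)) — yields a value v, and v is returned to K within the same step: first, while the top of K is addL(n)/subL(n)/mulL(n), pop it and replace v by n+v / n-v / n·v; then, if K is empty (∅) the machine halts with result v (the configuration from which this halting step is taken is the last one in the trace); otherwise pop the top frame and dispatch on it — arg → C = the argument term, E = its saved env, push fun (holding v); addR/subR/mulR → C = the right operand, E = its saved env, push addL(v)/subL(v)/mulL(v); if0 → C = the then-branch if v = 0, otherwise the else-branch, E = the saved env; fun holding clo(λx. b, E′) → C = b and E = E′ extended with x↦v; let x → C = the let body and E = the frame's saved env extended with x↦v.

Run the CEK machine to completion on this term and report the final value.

[0] ⟨C=((λy. ((λp. y) y)) 8); E=∅; K=∅⟩
[1] ⟨C=(λy. ((λp. y) y)); E=∅; K=[arg]⟩
[2] ⟨C=8; E=∅; K=[fun]⟩
[3] ⟨C=((λp. y) y); E={y↦8}; K=∅⟩
[4] ⟨C=(λp. y); E={y↦8}; K=[arg]⟩
[5] ⟨C=y; E={y↦8}; K=[fun]⟩
[6] ⟨C=y; E={p↦8, y↦8}; K=∅⟩
→ final value 8

Answer: 8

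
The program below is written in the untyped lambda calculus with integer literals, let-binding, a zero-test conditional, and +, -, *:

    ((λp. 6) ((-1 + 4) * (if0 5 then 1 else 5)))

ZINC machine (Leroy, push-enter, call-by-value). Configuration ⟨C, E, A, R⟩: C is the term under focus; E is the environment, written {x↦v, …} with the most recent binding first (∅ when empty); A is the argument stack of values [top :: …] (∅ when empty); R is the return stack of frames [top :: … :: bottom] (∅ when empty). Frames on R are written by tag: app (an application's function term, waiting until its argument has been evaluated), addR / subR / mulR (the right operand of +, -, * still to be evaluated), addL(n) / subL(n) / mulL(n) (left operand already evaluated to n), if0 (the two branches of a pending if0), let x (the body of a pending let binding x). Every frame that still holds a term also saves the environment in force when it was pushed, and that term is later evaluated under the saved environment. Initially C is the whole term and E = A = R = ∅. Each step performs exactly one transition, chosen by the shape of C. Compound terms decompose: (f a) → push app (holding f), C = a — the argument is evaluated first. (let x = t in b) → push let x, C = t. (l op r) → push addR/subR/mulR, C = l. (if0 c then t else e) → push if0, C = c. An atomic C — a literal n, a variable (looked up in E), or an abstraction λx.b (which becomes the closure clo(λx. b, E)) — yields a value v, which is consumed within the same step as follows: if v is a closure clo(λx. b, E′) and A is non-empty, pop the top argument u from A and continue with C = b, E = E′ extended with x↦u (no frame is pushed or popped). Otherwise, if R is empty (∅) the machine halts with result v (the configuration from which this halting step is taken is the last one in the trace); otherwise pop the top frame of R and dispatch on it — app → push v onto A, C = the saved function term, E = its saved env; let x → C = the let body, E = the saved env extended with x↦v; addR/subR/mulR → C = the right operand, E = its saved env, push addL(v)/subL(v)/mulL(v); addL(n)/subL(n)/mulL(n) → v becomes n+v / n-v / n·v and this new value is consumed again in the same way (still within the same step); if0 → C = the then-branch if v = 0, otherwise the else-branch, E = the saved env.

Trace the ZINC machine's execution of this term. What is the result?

Answer: 6

Machine steps:
step 0: <C=((λp. 6) ((-1 + 4) * (if0 5 then 1 else 5))), E=∅, A=∅, R=∅>
step 1: <C=((-1 + 4) * (if0 5 then 1 else 5)), E=∅, A=∅, R=[app]>
step 2: <C=(-1 + 4), E=∅, A=∅, R=[mulR :: app]>
step 3: <C=-1, E=∅, A=∅, R=[addR :: mulR :: app]>
step 4: <C=4, E=∅, A=∅, R=[addL(-1) :: mulR :: app]>
step 5: <C=(if0 5 then 1 else 5), E=∅, A=∅, R=[mulL(3) :: app]>
step 6: <C=5, E=∅, A=∅, R=[if0 :: mulL(3) :: app]>
step 7: <C=5, E=∅, A=∅, R=[mulL(3) :: app]>
step 8: <C=(λp. 6), E=∅, A=[15], R=∅>
step 9: <C=6, E={p↦15}, A=∅, R=∅>
→ final value 6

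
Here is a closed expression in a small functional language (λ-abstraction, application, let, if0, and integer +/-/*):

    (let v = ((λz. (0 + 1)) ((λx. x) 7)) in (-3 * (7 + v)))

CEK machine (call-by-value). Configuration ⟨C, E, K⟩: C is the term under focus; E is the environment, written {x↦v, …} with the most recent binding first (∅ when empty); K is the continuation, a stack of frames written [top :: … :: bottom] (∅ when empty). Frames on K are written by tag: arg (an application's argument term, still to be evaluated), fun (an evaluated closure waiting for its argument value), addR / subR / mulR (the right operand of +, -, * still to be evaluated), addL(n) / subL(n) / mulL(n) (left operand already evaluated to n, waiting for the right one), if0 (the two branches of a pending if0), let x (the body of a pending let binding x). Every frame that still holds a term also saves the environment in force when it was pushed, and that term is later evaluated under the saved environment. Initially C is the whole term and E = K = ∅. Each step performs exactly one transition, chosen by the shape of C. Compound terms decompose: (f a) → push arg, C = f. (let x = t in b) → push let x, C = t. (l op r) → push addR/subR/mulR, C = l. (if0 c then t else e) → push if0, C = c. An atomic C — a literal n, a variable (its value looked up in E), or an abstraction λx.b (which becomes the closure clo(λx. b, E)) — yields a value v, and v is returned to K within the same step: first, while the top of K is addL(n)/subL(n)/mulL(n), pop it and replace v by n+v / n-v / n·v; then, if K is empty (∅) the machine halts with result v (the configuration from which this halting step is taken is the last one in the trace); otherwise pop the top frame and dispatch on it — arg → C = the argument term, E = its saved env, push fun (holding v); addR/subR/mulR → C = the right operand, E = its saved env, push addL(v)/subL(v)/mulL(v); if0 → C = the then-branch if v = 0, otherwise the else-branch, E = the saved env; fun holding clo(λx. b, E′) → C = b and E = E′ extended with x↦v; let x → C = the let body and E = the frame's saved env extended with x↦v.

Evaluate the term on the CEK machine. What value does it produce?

Answer: -24

Derivation:
step 0: ⟨C=(let v = ((λz. (0 + 1)) ((λx. x) 7)) in (-3 * (7 + v))); E=∅; K=∅⟩
step 1: ⟨C=((λz. (0 + 1)) ((λx. x) 7)); E=∅; K=[let v]⟩
step 2: ⟨C=(λz. (0 + 1)); E=∅; K=[arg :: let v]⟩
step 3: ⟨C=((λx. x) 7); E=∅; K=[fun :: let v]⟩
step 4: ⟨C=(λx. x); E=∅; K=[arg :: fun :: let v]⟩
step 5: ⟨C=7; E=∅; K=[fun :: fun :: let v]⟩
step 6: ⟨C=x; E={x↦7}; K=[fun :: let v]⟩
step 7: ⟨C=(0 + 1); E={z↦7}; K=[let v]⟩
step 8: ⟨C=0; E={z↦7}; K=[addR :: let v]⟩
step 9: ⟨C=1; E={z↦7}; K=[addL(0) :: let v]⟩
step 10: ⟨C=(-3 * (7 + v)); E={v↦1}; K=∅⟩
step 11: ⟨C=-3; E={v↦1}; K=[mulR]⟩
step 12: ⟨C=(7 + v); E={v↦1}; K=[mulL(-3)]⟩
step 13: ⟨C=7; E={v↦1}; K=[addR :: mulL(-3)]⟩
step 14: ⟨C=v; E={v↦1}; K=[addL(7) :: mulL(-3)]⟩
→ final value -24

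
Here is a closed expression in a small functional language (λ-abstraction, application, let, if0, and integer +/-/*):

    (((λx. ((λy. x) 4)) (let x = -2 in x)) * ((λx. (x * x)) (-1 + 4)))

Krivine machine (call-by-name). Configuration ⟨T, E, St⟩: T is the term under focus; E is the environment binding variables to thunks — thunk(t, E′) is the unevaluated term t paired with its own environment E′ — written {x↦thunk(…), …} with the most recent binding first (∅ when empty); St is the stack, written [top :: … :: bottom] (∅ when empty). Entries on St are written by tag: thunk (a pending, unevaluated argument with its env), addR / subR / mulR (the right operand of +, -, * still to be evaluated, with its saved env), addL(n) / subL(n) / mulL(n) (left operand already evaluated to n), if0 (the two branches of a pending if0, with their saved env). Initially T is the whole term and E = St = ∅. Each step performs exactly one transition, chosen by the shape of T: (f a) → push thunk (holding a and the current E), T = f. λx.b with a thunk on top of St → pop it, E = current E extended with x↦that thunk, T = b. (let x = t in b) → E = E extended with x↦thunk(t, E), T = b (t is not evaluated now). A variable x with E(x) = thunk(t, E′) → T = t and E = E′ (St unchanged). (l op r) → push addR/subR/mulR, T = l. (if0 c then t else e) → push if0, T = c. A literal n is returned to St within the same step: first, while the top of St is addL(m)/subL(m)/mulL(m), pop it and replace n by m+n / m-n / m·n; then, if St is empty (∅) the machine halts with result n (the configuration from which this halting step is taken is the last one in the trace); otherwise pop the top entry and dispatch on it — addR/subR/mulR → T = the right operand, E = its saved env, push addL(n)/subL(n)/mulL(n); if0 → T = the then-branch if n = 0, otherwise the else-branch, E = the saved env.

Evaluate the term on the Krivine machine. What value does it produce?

Answer: -18

Execution trace:
step 0: ⟨T=(((λx. ((λy. x) 4)) (let x = -2 in x)) * ((λx. (x * x)) (-1 + 4))); E=∅; St=∅⟩
step 1: ⟨T=((λx. ((λy. x) 4)) (let x = -2 in x)); E=∅; St=[mulR]⟩
step 2: ⟨T=(λx. ((λy. x) 4)); E=∅; St=[thunk :: mulR]⟩
step 3: ⟨T=((λy. x) 4); E={x↦thunk((let x = -2 in x), ∅)}; St=[mulR]⟩
step 4: ⟨T=(λy. x); E={x↦thunk((let x = -2 in x), ∅)}; St=[thunk :: mulR]⟩
step 5: ⟨T=x; E={y↦thunk(4, {x↦thunk((let x = -2 in x), ∅)}), x↦thunk((let x = -2 in x), ∅)}; St=[mulR]⟩
step 6: ⟨T=(let x = -2 in x); E=∅; St=[mulR]⟩
step 7: ⟨T=x; E={x↦thunk(-2, ∅)}; St=[mulR]⟩
step 8: ⟨T=-2; E=∅; St=[mulR]⟩
step 9: ⟨T=((λx. (x * x)) (-1 + 4)); E=∅; St=[mulL(-2)]⟩
step 10: ⟨T=(λx. (x * x)); E=∅; St=[thunk :: mulL(-2)]⟩
step 11: ⟨T=(x * x); E={x↦thunk((-1 + 4), ∅)}; St=[mulL(-2)]⟩
step 12: ⟨T=x; E={x↦thunk((-1 + 4), ∅)}; St=[mulR :: mulL(-2)]⟩
step 13: ⟨T=(-1 + 4); E=∅; St=[mulR :: mulL(-2)]⟩
step 14: ⟨T=-1; E=∅; St=[addR :: mulR :: mulL(-2)]⟩
step 15: ⟨T=4; E=∅; St=[addL(-1) :: mulR :: mulL(-2)]⟩
step 16: ⟨T=x; E={x↦thunk((-1 + 4), ∅)}; St=[mulL(3) :: mulL(-2)]⟩
step 17: ⟨T=(-1 + 4); E=∅; St=[mulL(3) :: mulL(-2)]⟩
step 18: ⟨T=-1; E=∅; St=[addR :: mulL(3) :: mulL(-2)]⟩
step 19: ⟨T=4; E=∅; St=[addL(-1) :: mulL(3) :: mulL(-2)]⟩
→ final value -18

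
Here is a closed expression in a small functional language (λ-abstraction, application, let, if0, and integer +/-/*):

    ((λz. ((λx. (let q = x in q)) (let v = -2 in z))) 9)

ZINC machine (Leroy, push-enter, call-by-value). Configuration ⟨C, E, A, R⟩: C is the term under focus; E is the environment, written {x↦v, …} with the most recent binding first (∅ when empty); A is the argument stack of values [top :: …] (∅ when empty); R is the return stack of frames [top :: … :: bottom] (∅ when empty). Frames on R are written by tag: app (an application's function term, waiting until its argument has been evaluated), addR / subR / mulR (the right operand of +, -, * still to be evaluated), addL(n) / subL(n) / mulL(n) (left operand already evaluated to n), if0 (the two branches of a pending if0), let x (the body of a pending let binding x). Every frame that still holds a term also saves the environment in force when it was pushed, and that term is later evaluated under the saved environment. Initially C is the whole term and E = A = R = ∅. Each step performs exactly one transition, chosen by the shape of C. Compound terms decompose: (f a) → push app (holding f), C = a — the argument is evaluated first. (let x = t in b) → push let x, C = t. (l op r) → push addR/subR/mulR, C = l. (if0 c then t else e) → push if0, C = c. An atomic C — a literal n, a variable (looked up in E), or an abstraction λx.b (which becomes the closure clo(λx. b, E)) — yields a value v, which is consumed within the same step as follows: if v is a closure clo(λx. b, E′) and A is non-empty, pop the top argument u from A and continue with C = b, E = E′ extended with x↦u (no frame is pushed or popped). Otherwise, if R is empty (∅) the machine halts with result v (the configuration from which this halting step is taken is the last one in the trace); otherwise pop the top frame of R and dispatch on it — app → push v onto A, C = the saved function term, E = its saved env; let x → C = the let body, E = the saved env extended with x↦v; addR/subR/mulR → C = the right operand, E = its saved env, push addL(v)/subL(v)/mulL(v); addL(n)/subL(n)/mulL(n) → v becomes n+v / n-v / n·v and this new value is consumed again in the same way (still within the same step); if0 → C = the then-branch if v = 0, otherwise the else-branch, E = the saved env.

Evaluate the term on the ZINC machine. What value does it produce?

t=0: ⟨C=((λz. ((λx. (let q = x in q)) (let v = -2 in z))) 9); E=∅; A=∅; R=∅⟩
t=1: ⟨C=9; E=∅; A=∅; R=[app]⟩
t=2: ⟨C=(λz. ((λx. (let q = x in q)) (let v = -2 in z))); E=∅; A=[9]; R=∅⟩
t=3: ⟨C=((λx. (let q = x in q)) (let v = -2 in z)); E={z↦9}; A=∅; R=∅⟩
t=4: ⟨C=(let v = -2 in z); E={z↦9}; A=∅; R=[app]⟩
t=5: ⟨C=-2; E={z↦9}; A=∅; R=[let v :: app]⟩
t=6: ⟨C=z; E={v↦-2, z↦9}; A=∅; R=[app]⟩
t=7: ⟨C=(λx. (let q = x in q)); E={z↦9}; A=[9]; R=∅⟩
t=8: ⟨C=(let q = x in q); E={x↦9, z↦9}; A=∅; R=∅⟩
t=9: ⟨C=x; E={x↦9, z↦9}; A=∅; R=[let q]⟩
t=10: ⟨C=q; E={q↦9, x↦9, z↦9}; A=∅; R=∅⟩
→ final value 9

Answer: 9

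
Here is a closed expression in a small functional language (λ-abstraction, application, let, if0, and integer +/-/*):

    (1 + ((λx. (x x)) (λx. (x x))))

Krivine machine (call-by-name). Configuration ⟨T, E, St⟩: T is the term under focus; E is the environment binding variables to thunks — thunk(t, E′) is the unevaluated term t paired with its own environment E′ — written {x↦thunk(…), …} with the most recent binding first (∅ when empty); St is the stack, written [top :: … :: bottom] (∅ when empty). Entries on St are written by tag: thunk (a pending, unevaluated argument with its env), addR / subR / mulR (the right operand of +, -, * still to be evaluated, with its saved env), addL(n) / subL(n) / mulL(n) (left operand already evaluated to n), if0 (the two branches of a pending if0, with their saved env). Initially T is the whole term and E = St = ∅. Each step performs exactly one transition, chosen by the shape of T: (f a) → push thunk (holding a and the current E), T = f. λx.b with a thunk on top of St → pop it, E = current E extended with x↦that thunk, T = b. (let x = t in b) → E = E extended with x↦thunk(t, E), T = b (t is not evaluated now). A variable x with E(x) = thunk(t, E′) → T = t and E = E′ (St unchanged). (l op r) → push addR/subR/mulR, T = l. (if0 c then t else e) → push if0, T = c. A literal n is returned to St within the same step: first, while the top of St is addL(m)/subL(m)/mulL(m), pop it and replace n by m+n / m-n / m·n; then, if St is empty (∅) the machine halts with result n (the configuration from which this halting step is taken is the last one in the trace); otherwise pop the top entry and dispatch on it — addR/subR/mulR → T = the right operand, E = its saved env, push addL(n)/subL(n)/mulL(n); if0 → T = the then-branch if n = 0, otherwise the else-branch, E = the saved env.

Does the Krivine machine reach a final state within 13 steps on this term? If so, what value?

Answer: DIVERGES (no final state within 13 steps)

Derivation:
0. [T=(1 + ((λx. (x x)) (λx. (x x)))) | E=∅ | St=∅]
1. [T=1 | E=∅ | St=[addR]]
2. [T=((λx. (x x)) (λx. (x x))) | E=∅ | St=[addL(1)]]
3. [T=(λx. (x x)) | E=∅ | St=[thunk :: addL(1)]]
4. [T=(x x) | E={x↦thunk((λx. (x x)), ∅)} | St=[addL(1)]]
5. [T=x | E={x↦thunk((λx. (x x)), ∅)} | St=[thunk :: addL(1)]]
6. [T=(λx. (x x)) | E=∅ | St=[thunk :: addL(1)]]
7. [T=(x x) | E={x↦thunk(x, {x↦thunk((λx. (x x)), ∅)})} | St=[addL(1)]]
8. [T=x | E={x↦thunk(x, {x↦thunk((λx. (x x)), ∅)})} | St=[thunk :: addL(1)]]
9. [T=x | E={x↦thunk((λx. (x x)), ∅)} | St=[thunk :: addL(1)]]
10. [T=(λx. (x x)) | E=∅ | St=[thunk :: addL(1)]]
11. [T=(x x) | E={x↦thunk(x, {x↦thunk(x, {x↦thunk((λx. (x x)), ∅)})})} | St=[addL(1)]]
12. [T=x | E={x↦thunk(x, {x↦thunk(x, {x↦thunk((λx. (x x)), ∅)})})} | St=[thunk :: addL(1)]]
13. [T=x | E={x↦thunk(x, {x↦thunk((λx. (x x)), ∅)})} | St=[thunk :: addL(1)]]
→ 13 transitions taken and the configuration is still not final: no result within 13 steps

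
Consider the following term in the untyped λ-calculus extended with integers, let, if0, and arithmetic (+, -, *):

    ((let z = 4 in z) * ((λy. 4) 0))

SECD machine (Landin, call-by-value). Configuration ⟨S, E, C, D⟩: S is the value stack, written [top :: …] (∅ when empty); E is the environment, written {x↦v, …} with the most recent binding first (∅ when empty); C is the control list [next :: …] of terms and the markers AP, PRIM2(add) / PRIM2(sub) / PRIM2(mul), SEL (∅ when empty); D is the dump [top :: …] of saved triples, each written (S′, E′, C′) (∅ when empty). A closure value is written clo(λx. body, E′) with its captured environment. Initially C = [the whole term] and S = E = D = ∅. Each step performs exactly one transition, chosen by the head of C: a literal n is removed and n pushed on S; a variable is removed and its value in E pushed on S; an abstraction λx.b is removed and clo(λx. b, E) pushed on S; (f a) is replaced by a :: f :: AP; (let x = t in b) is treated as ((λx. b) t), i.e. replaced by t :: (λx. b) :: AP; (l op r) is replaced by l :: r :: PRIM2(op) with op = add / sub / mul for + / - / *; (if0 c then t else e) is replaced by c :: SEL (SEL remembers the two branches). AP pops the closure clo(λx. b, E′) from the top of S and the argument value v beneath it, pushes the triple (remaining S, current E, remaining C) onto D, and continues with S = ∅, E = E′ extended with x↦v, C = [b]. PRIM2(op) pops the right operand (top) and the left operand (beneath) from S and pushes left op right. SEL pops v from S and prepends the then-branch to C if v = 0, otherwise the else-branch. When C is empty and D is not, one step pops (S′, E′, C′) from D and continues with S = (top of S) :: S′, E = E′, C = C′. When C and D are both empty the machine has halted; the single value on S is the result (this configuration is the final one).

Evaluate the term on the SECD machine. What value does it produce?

Answer: 16

Machine steps:
t=0: ⟨S=∅; E=∅; C=[((let z = 4 in z) * ((λy. 4) 0))]; D=∅⟩
t=1: ⟨S=∅; E=∅; C=[(let z = 4 in z) :: ((λy. 4) 0) :: PRIM2(mul)]; D=∅⟩
t=2: ⟨S=∅; E=∅; C=[4 :: (λz. z) :: AP :: ((λy. 4) 0) :: PRIM2(mul)]; D=∅⟩
t=3: ⟨S=[4]; E=∅; C=[(λz. z) :: AP :: ((λy. 4) 0) :: PRIM2(mul)]; D=∅⟩
t=4: ⟨S=[clo(λz. z, ∅) :: 4]; E=∅; C=[AP :: ((λy. 4) 0) :: PRIM2(mul)]; D=∅⟩
t=5: ⟨S=∅; E={z↦4}; C=[z]; D=[(∅, ∅, [((λy. 4) 0) :: PRIM2(mul)])]⟩
t=6: ⟨S=[4]; E={z↦4}; C=∅; D=[(∅, ∅, [((λy. 4) 0) :: PRIM2(mul)])]⟩
t=7: ⟨S=[4]; E=∅; C=[((λy. 4) 0) :: PRIM2(mul)]; D=∅⟩
t=8: ⟨S=[4]; E=∅; C=[0 :: (λy. 4) :: AP :: PRIM2(mul)]; D=∅⟩
t=9: ⟨S=[0 :: 4]; E=∅; C=[(λy. 4) :: AP :: PRIM2(mul)]; D=∅⟩
t=10: ⟨S=[clo(λy. 4, ∅) :: 0 :: 4]; E=∅; C=[AP :: PRIM2(mul)]; D=∅⟩
t=11: ⟨S=∅; E={y↦0}; C=[4]; D=[([4], ∅, [PRIM2(mul)])]⟩
t=12: ⟨S=[4]; E={y↦0}; C=∅; D=[([4], ∅, [PRIM2(mul)])]⟩
t=13: ⟨S=[4 :: 4]; E=∅; C=[PRIM2(mul)]; D=∅⟩
t=14: ⟨S=[16]; E=∅; C=∅; D=∅⟩
→ final value 16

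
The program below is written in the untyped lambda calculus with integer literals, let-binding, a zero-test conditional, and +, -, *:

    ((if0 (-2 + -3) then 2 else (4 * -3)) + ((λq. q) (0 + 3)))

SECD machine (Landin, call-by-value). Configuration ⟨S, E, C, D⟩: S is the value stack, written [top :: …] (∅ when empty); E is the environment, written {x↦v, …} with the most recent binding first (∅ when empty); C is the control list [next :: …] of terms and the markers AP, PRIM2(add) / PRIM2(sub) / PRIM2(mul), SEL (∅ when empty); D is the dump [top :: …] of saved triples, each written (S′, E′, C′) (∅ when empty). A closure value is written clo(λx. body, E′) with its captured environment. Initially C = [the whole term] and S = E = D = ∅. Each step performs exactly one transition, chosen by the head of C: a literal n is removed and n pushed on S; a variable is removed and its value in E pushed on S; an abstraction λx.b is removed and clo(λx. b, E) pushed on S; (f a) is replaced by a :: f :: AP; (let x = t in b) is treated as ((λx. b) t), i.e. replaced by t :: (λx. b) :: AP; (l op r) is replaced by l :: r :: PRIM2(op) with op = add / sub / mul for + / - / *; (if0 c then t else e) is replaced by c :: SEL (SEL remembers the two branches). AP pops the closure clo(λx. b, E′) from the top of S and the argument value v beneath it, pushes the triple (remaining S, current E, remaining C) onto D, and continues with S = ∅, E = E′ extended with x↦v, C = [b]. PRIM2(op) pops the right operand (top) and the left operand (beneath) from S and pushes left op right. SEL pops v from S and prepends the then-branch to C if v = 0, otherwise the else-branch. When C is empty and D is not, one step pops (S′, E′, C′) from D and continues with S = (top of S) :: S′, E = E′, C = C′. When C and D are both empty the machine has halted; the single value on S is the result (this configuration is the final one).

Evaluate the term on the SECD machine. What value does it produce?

[0] <S=∅, E=∅, C=[((if0 (-2 + -3) then 2 else (4 * -3)) + ((λq. q) (0 + 3)))], D=∅>
[1] <S=∅, E=∅, C=[(if0 (-2 + -3) then 2 else (4 * -3)) :: ((λq. q) (0 + 3)) :: PRIM2(add)], D=∅>
[2] <S=∅, E=∅, C=[(-2 + -3) :: SEL :: ((λq. q) (0 + 3)) :: PRIM2(add)], D=∅>
[3] <S=∅, E=∅, C=[-2 :: -3 :: PRIM2(add) :: SEL :: ((λq. q) (0 + 3)) :: PRIM2(add)], D=∅>
[4] <S=[-2], E=∅, C=[-3 :: PRIM2(add) :: SEL :: ((λq. q) (0 + 3)) :: PRIM2(add)], D=∅>
[5] <S=[-3 :: -2], E=∅, C=[PRIM2(add) :: SEL :: ((λq. q) (0 + 3)) :: PRIM2(add)], D=∅>
[6] <S=[-5], E=∅, C=[SEL :: ((λq. q) (0 + 3)) :: PRIM2(add)], D=∅>
[7] <S=∅, E=∅, C=[(4 * -3) :: ((λq. q) (0 + 3)) :: PRIM2(add)], D=∅>
[8] <S=∅, E=∅, C=[4 :: -3 :: PRIM2(mul) :: ((λq. q) (0 + 3)) :: PRIM2(add)], D=∅>
[9] <S=[4], E=∅, C=[-3 :: PRIM2(mul) :: ((λq. q) (0 + 3)) :: PRIM2(add)], D=∅>
[10] <S=[-3 :: 4], E=∅, C=[PRIM2(mul) :: ((λq. q) (0 + 3)) :: PRIM2(add)], D=∅>
[11] <S=[-12], E=∅, C=[((λq. q) (0 + 3)) :: PRIM2(add)], D=∅>
[12] <S=[-12], E=∅, C=[(0 + 3) :: (λq. q) :: AP :: PRIM2(add)], D=∅>
[13] <S=[-12], E=∅, C=[0 :: 3 :: PRIM2(add) :: (λq. q) :: AP :: PRIM2(add)], D=∅>
[14] <S=[0 :: -12], E=∅, C=[3 :: PRIM2(add) :: (λq. q) :: AP :: PRIM2(add)], D=∅>
[15] <S=[3 :: 0 :: -12], E=∅, C=[PRIM2(add) :: (λq. q) :: AP :: PRIM2(add)], D=∅>
[16] <S=[3 :: -12], E=∅, C=[(λq. q) :: AP :: PRIM2(add)], D=∅>
[17] <S=[clo(λq. q, ∅) :: 3 :: -12], E=∅, C=[AP :: PRIM2(add)], D=∅>
[18] <S=∅, E={q↦3}, C=[q], D=[([-12], ∅, [PRIM2(add)])]>
[19] <S=[3], E={q↦3}, C=∅, D=[([-12], ∅, [PRIM2(add)])]>
[20] <S=[3 :: -12], E=∅, C=[PRIM2(add)], D=∅>
[21] <S=[-9], E=∅, C=∅, D=∅>
→ final value -9

Answer: -9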